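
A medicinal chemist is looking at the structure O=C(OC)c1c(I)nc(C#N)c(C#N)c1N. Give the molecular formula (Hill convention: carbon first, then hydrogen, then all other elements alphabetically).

C9H5IN4O2

Walk through each heavy atom and fill implicit hydrogens from standard valence (C 4, N 3, O 2, S 2, halogen 1); for lowercase aromatic atoms, an aromatic c carries 1 H when it has two neighbours and 0 H with three, and aromatic n carries 0 H:
  atom 1: O, bond orders sum to 2 (valence 2) → 0 H
  atom 2: C, bond orders sum to 4 (valence 4) → 0 H
  atom 3: O, bond orders sum to 2 (valence 2) → 0 H
  atom 4: C, bond orders sum to 1 (valence 4) → 3 H
  atom 5: aromatic c, 3 neighbours → 0 H
  atom 6: aromatic c, 3 neighbours → 0 H
  atom 7: I (halogen, monovalent) → 0 H
  atom 8: aromatic n, 2 neighbours → 0 H
  atom 9: aromatic c, 3 neighbours → 0 H
  atom 10: C, bond orders sum to 4 (valence 4) → 0 H
  atom 11: N, bond orders sum to 3 (valence 3) → 0 H
  atom 12: aromatic c, 3 neighbours → 0 H
  atom 13: C, bond orders sum to 4 (valence 4) → 0 H
  atom 14: N, bond orders sum to 3 (valence 3) → 0 H
  atom 15: aromatic c, 3 neighbours → 0 H
  atom 16: N, bond orders sum to 1 (valence 3) → 2 H
Totals → C:9, H:5, I:1, N:4, O:2.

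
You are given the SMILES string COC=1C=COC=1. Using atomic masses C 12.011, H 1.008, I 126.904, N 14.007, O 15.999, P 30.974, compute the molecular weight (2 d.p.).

98.10 g/mol

First, the molecular formula is C5H6O2 (counting implicit H from valence).
  C: 5 × 12.011 = 60.055
  H: 6 × 1.008 = 6.048
  O: 2 × 15.999 = 31.998
Sum: 5×12.011 + 6×1.008 + 2×15.999 = 98.101 → 98.10 g/mol.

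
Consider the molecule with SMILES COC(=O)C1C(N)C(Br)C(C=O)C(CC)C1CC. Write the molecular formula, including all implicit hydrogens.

Walk through each heavy atom and fill implicit hydrogens from standard valence (C 4, N 3, O 2, S 2, halogen 1):
  atom 1: C, bond orders sum to 1 (valence 4) → 3 H
  atom 2: O, bond orders sum to 2 (valence 2) → 0 H
  atom 3: C, bond orders sum to 4 (valence 4) → 0 H
  atom 4: O, bond orders sum to 2 (valence 2) → 0 H
  atom 5: C, bond orders sum to 3 (valence 4) → 1 H
  atom 6: C, bond orders sum to 3 (valence 4) → 1 H
  atom 7: N, bond orders sum to 1 (valence 3) → 2 H
  atom 8: C, bond orders sum to 3 (valence 4) → 1 H
  atom 9: Br (halogen, monovalent) → 0 H
  atom 10: C, bond orders sum to 3 (valence 4) → 1 H
  atom 11: C, bond orders sum to 3 (valence 4) → 1 H
  atom 12: O, bond orders sum to 2 (valence 2) → 0 H
  atom 13: C, bond orders sum to 3 (valence 4) → 1 H
  atom 14: C, bond orders sum to 2 (valence 4) → 2 H
  atom 15: C, bond orders sum to 1 (valence 4) → 3 H
  atom 16: C, bond orders sum to 3 (valence 4) → 1 H
  atom 17: C, bond orders sum to 2 (valence 4) → 2 H
  atom 18: C, bond orders sum to 1 (valence 4) → 3 H
Totals → C:13, H:22, Br:1, N:1, O:3.

C13H22BrNO3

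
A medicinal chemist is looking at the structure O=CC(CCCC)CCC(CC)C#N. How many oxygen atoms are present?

1

Scan the SMILES for O atoms (remember two-letter symbols like Cl and Br are single atoms).
Oxygen count: 1.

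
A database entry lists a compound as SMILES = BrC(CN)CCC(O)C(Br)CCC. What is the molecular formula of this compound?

Walk through each heavy atom and fill implicit hydrogens from standard valence (C 4, N 3, O 2, S 2, halogen 1):
  atom 1: Br (halogen, monovalent) → 0 H
  atom 2: C, bond orders sum to 3 (valence 4) → 1 H
  atom 3: C, bond orders sum to 2 (valence 4) → 2 H
  atom 4: N, bond orders sum to 1 (valence 3) → 2 H
  atom 5: C, bond orders sum to 2 (valence 4) → 2 H
  atom 6: C, bond orders sum to 2 (valence 4) → 2 H
  atom 7: C, bond orders sum to 3 (valence 4) → 1 H
  atom 8: O, bond orders sum to 1 (valence 2) → 1 H
  atom 9: C, bond orders sum to 3 (valence 4) → 1 H
  atom 10: Br (halogen, monovalent) → 0 H
  atom 11: C, bond orders sum to 2 (valence 4) → 2 H
  atom 12: C, bond orders sum to 2 (valence 4) → 2 H
  atom 13: C, bond orders sum to 1 (valence 4) → 3 H
Totals → C:9, H:19, Br:2, N:1, O:1.

C9H19Br2NO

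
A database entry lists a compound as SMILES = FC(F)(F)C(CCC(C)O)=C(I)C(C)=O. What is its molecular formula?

Walk through each heavy atom and fill implicit hydrogens from standard valence (C 4, N 3, O 2, S 2, halogen 1):
  atom 1: F (halogen, monovalent) → 0 H
  atom 2: C, bond orders sum to 4 (valence 4) → 0 H
  atom 3: F (halogen, monovalent) → 0 H
  atom 4: F (halogen, monovalent) → 0 H
  atom 5: C, bond orders sum to 4 (valence 4) → 0 H
  atom 6: C, bond orders sum to 2 (valence 4) → 2 H
  atom 7: C, bond orders sum to 2 (valence 4) → 2 H
  atom 8: C, bond orders sum to 3 (valence 4) → 1 H
  atom 9: C, bond orders sum to 1 (valence 4) → 3 H
  atom 10: O, bond orders sum to 1 (valence 2) → 1 H
  atom 11: C, bond orders sum to 4 (valence 4) → 0 H
  atom 12: I (halogen, monovalent) → 0 H
  atom 13: C, bond orders sum to 4 (valence 4) → 0 H
  atom 14: C, bond orders sum to 1 (valence 4) → 3 H
  atom 15: O, bond orders sum to 2 (valence 2) → 0 H
Totals → C:9, H:12, F:3, I:1, O:2.
In Hill order: C9H12F3IO2.

C9H12F3IO2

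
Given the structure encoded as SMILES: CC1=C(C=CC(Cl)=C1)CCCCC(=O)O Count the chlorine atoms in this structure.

Scan the SMILES for Cl atoms (remember two-letter symbols like Cl and Br are single atoms).
Chlorine count: 1.

1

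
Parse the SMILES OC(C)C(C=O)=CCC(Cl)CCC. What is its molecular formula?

C10H17ClO2

Walk through each heavy atom and fill implicit hydrogens from standard valence (C 4, N 3, O 2, S 2, halogen 1):
  atom 1: O, bond orders sum to 1 (valence 2) → 1 H
  atom 2: C, bond orders sum to 3 (valence 4) → 1 H
  atom 3: C, bond orders sum to 1 (valence 4) → 3 H
  atom 4: C, bond orders sum to 4 (valence 4) → 0 H
  atom 5: C, bond orders sum to 3 (valence 4) → 1 H
  atom 6: O, bond orders sum to 2 (valence 2) → 0 H
  atom 7: C, bond orders sum to 3 (valence 4) → 1 H
  atom 8: C, bond orders sum to 2 (valence 4) → 2 H
  atom 9: C, bond orders sum to 3 (valence 4) → 1 H
  atom 10: Cl (halogen, monovalent) → 0 H
  atom 11: C, bond orders sum to 2 (valence 4) → 2 H
  atom 12: C, bond orders sum to 2 (valence 4) → 2 H
  atom 13: C, bond orders sum to 1 (valence 4) → 3 H
Totals → C:10, H:17, Cl:1, O:2.
In Hill order: C10H17ClO2.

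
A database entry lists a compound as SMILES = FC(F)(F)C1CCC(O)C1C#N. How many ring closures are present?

In SMILES, each pair of matching ring-closure digits denotes one ring-closing bond; the number of such bonds equals the number of independent rings.
Ring-closure bonds here: 1.

1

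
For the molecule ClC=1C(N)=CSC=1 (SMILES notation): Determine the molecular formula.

Walk through each heavy atom and fill implicit hydrogens from standard valence (C 4, N 3, O 2, S 2, halogen 1):
  atom 1: Cl (halogen, monovalent) → 0 H
  atom 2: C, bond orders sum to 4 (valence 4) → 0 H
  atom 3: C, bond orders sum to 4 (valence 4) → 0 H
  atom 4: N, bond orders sum to 1 (valence 3) → 2 H
  atom 5: C, bond orders sum to 3 (valence 4) → 1 H
  atom 6: S, bond orders sum to 2 (valence 2) → 0 H
  atom 7: C, bond orders sum to 3 (valence 4) → 1 H
Totals → C:4, H:4, Cl:1, N:1, S:1.

C4H4ClNS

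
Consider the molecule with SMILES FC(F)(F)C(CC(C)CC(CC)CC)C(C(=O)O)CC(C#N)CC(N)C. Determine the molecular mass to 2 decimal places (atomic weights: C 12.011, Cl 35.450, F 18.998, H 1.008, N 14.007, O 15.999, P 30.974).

378.48 g/mol

First, the molecular formula is C19H33F3N2O2 (counting implicit H from valence).
  C: 19 × 12.011 = 228.209
  F: 3 × 18.998 = 56.994
  H: 33 × 1.008 = 33.264
  N: 2 × 14.007 = 28.014
  O: 2 × 15.999 = 31.998
Sum: 19×12.011 + 3×18.998 + 33×1.008 + 2×14.007 + 2×15.999 = 378.479 → 378.48 g/mol.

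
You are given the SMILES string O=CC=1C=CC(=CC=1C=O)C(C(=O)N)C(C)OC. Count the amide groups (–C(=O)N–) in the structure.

1

The amide motif appears at heavy-atom position 12 in the SMILES.
Other groups present: 2 aldehyde, 1 ether.
Amide count: 1.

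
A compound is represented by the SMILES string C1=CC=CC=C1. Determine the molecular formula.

Walk through each heavy atom and fill implicit hydrogens from standard valence (C 4, N 3, O 2, S 2, halogen 1):
  atom 1: C, bond orders sum to 3 (valence 4) → 1 H
  atom 2: C, bond orders sum to 3 (valence 4) → 1 H
  atom 3: C, bond orders sum to 3 (valence 4) → 1 H
  atom 4: C, bond orders sum to 3 (valence 4) → 1 H
  atom 5: C, bond orders sum to 3 (valence 4) → 1 H
  atom 6: C, bond orders sum to 3 (valence 4) → 1 H
Totals → C:6, H:6.
In Hill order: C6H6.

C6H6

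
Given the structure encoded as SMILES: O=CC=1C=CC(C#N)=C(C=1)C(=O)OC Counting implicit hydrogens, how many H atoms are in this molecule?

7

Walk through each heavy atom and fill implicit hydrogens from standard valence (C 4, N 3, O 2, S 2, halogen 1):
  atom 1: O, bond orders sum to 2 (valence 2) → 0 H
  atom 2: C, bond orders sum to 3 (valence 4) → 1 H
  atom 3: C, bond orders sum to 4 (valence 4) → 0 H
  atom 4: C, bond orders sum to 3 (valence 4) → 1 H
  atom 5: C, bond orders sum to 3 (valence 4) → 1 H
  atom 6: C, bond orders sum to 4 (valence 4) → 0 H
  atom 7: C, bond orders sum to 4 (valence 4) → 0 H
  atom 8: N, bond orders sum to 3 (valence 3) → 0 H
  atom 9: C, bond orders sum to 4 (valence 4) → 0 H
  atom 10: C, bond orders sum to 3 (valence 4) → 1 H
  atom 11: C, bond orders sum to 4 (valence 4) → 0 H
  atom 12: O, bond orders sum to 2 (valence 2) → 0 H
  atom 13: O, bond orders sum to 2 (valence 2) → 0 H
  atom 14: C, bond orders sum to 1 (valence 4) → 3 H
Total hydrogens: 7.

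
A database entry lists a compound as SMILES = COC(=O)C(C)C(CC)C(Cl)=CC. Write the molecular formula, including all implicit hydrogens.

C10H17ClO2

Walk through each heavy atom and fill implicit hydrogens from standard valence (C 4, N 3, O 2, S 2, halogen 1):
  atom 1: C, bond orders sum to 1 (valence 4) → 3 H
  atom 2: O, bond orders sum to 2 (valence 2) → 0 H
  atom 3: C, bond orders sum to 4 (valence 4) → 0 H
  atom 4: O, bond orders sum to 2 (valence 2) → 0 H
  atom 5: C, bond orders sum to 3 (valence 4) → 1 H
  atom 6: C, bond orders sum to 1 (valence 4) → 3 H
  atom 7: C, bond orders sum to 3 (valence 4) → 1 H
  atom 8: C, bond orders sum to 2 (valence 4) → 2 H
  atom 9: C, bond orders sum to 1 (valence 4) → 3 H
  atom 10: C, bond orders sum to 4 (valence 4) → 0 H
  atom 11: Cl (halogen, monovalent) → 0 H
  atom 12: C, bond orders sum to 3 (valence 4) → 1 H
  atom 13: C, bond orders sum to 1 (valence 4) → 3 H
Totals → C:10, H:17, Cl:1, O:2.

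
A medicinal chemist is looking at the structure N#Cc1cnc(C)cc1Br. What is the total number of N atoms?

2

Scan the SMILES for N atoms (remember two-letter symbols like Cl and Br are single atoms).
Nitrogen count: 2.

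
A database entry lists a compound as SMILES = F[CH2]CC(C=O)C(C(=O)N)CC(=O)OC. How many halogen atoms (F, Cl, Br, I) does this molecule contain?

1

Halogen atoms appear at heavy-atom position 1 (1×F).
Other groups present: 1 aldehyde, 1 amide, 1 ester.
Halogen count: 1.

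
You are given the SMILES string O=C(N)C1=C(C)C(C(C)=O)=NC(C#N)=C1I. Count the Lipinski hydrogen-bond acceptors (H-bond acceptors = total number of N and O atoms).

N atoms: 3; O atoms: 2.
Lipinski HBA = 3 + 2 = 5.

5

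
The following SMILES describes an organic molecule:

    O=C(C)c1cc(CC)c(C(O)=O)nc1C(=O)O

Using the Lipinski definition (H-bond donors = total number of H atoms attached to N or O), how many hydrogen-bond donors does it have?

2

Donors: find every N or O and count the H atoms it carries.
  atom 1 (O): bond orders sum to 2 → 0 H
  atom 11 (O): bond orders sum to 1 → 1 H
  atom 12 (O): bond orders sum to 2 → 0 H
  atom 13 (N): bond orders sum to 3 → 0 H
  atom 16 (O): bond orders sum to 2 → 0 H
  atom 17 (O): bond orders sum to 1 → 1 H
Lipinski HBD = 2.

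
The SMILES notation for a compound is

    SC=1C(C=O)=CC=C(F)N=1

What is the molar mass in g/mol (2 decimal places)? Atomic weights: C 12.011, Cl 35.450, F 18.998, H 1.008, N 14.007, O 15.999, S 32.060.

157.16 g/mol

First, the molecular formula is C6H4FNOS (counting implicit H from valence).
  C: 6 × 12.011 = 72.066
  F: 1 × 18.998 = 18.998
  H: 4 × 1.008 = 4.032
  N: 1 × 14.007 = 14.007
  O: 1 × 15.999 = 15.999
  S: 1 × 32.060 = 32.060
Sum: 6×12.011 + 1×18.998 + 4×1.008 + 1×14.007 + 1×15.999 + 1×32.060 = 157.162 → 157.16 g/mol.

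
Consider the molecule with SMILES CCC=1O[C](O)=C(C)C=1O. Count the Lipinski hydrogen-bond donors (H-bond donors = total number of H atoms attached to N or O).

2

Donors: find every N or O and count the H atoms it carries.
  atom 4 (O): bond orders sum to 2 → 0 H
  atom 6 (O): bond orders sum to 1 → 1 H
  atom 10 (O): bond orders sum to 1 → 1 H
Lipinski HBD = 2.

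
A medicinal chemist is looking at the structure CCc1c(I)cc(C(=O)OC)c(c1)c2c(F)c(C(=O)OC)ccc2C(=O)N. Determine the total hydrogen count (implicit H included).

17

Walk through each heavy atom and fill implicit hydrogens from standard valence (C 4, N 3, O 2, S 2, halogen 1); for lowercase aromatic atoms, an aromatic c carries 1 H when it has two neighbours and 0 H with three, and aromatic n carries 0 H:
  atom 1: C, bond orders sum to 1 (valence 4) → 3 H
  atom 2: C, bond orders sum to 2 (valence 4) → 2 H
  atom 3: aromatic c, 3 neighbours → 0 H
  atom 4: aromatic c, 3 neighbours → 0 H
  atom 5: I (halogen, monovalent) → 0 H
  atom 6: aromatic c, 2 neighbours → 1 H
  atom 7: aromatic c, 3 neighbours → 0 H
  atom 8: C, bond orders sum to 4 (valence 4) → 0 H
  atom 9: O, bond orders sum to 2 (valence 2) → 0 H
  atom 10: O, bond orders sum to 2 (valence 2) → 0 H
  atom 11: C, bond orders sum to 1 (valence 4) → 3 H
  atom 12: aromatic c, 3 neighbours → 0 H
  atom 13: aromatic c, 2 neighbours → 1 H
  atom 14: aromatic c, 3 neighbours → 0 H
  atom 15: aromatic c, 3 neighbours → 0 H
  atom 16: F (halogen, monovalent) → 0 H
  atom 17: aromatic c, 3 neighbours → 0 H
  atom 18: C, bond orders sum to 4 (valence 4) → 0 H
  atom 19: O, bond orders sum to 2 (valence 2) → 0 H
  atom 20: O, bond orders sum to 2 (valence 2) → 0 H
  atom 21: C, bond orders sum to 1 (valence 4) → 3 H
  atom 22: aromatic c, 2 neighbours → 1 H
  atom 23: aromatic c, 2 neighbours → 1 H
  atom 24: aromatic c, 3 neighbours → 0 H
  atom 25: C, bond orders sum to 4 (valence 4) → 0 H
  atom 26: O, bond orders sum to 2 (valence 2) → 0 H
  atom 27: N, bond orders sum to 1 (valence 3) → 2 H
Total hydrogens: 17.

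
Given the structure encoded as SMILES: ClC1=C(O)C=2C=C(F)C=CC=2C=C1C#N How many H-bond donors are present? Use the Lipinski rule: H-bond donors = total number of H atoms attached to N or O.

Donors: find every N or O and count the H atoms it carries.
  atom 4 (O): bond orders sum to 1 → 1 H
  atom 15 (N): bond orders sum to 3 → 0 H
Lipinski HBD = 1.

1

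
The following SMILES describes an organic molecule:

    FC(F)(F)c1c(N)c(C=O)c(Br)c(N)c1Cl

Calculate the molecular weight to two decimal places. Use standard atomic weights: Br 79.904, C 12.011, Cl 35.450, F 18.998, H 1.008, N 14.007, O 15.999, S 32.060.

First, the molecular formula is C8H5BrClF3N2O (counting implicit H from valence).
  Br: 1 × 79.904 = 79.904
  C: 8 × 12.011 = 96.088
  Cl: 1 × 35.450 = 35.450
  F: 3 × 18.998 = 56.994
  H: 5 × 1.008 = 5.040
  N: 2 × 14.007 = 28.014
  O: 1 × 15.999 = 15.999
Sum: 1×79.904 + 8×12.011 + 1×35.450 + 3×18.998 + 5×1.008 + 2×14.007 + 1×15.999 = 317.489 → 317.49 g/mol.

317.49 g/mol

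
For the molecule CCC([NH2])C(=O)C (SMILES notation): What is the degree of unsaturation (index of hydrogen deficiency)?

Molecular formula: C5H11NO.
DoU = (2C + 2 + N − H − X) / 2, where X is the halogen count and O/S are ignored.
    = (2·5 + 2 + 1 − 11 − 0) / 2 = 2 / 2 = 1.

1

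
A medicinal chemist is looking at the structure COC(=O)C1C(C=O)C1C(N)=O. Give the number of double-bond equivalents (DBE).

4

Molecular formula: C7H9NO4.
DoU = (2C + 2 + N − H − X) / 2, where X is the halogen count and O/S are ignored.
    = (2·7 + 2 + 1 − 9 − 0) / 2 = 8 / 2 = 4.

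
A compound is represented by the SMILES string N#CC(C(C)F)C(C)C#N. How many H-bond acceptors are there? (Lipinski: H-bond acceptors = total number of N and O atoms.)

N atoms: 2; O atoms: 0.
Lipinski HBA = 2 + 0 = 2.

2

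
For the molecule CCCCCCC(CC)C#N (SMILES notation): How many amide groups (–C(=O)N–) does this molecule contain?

0

Scan the SMILES for the amide motif — none present.
Groups that are present: 1 nitrile.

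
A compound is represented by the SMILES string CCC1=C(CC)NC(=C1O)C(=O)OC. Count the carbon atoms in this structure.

Count every carbon token in the SMILES (each C, including those in ring-closure positions and inside branches).
Carbon count: 10.

10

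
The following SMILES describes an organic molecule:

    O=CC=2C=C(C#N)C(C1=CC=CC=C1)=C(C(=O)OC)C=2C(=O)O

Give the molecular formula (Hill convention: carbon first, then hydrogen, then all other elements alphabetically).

C17H11NO5

Walk through each heavy atom and fill implicit hydrogens from standard valence (C 4, N 3, O 2, S 2, halogen 1):
  atom 1: O, bond orders sum to 2 (valence 2) → 0 H
  atom 2: C, bond orders sum to 3 (valence 4) → 1 H
  atom 3: C, bond orders sum to 4 (valence 4) → 0 H
  atom 4: C, bond orders sum to 3 (valence 4) → 1 H
  atom 5: C, bond orders sum to 4 (valence 4) → 0 H
  atom 6: C, bond orders sum to 4 (valence 4) → 0 H
  atom 7: N, bond orders sum to 3 (valence 3) → 0 H
  atom 8: C, bond orders sum to 4 (valence 4) → 0 H
  atom 9: C, bond orders sum to 4 (valence 4) → 0 H
  atom 10: C, bond orders sum to 3 (valence 4) → 1 H
  atom 11: C, bond orders sum to 3 (valence 4) → 1 H
  atom 12: C, bond orders sum to 3 (valence 4) → 1 H
  atom 13: C, bond orders sum to 3 (valence 4) → 1 H
  atom 14: C, bond orders sum to 3 (valence 4) → 1 H
  atom 15: C, bond orders sum to 4 (valence 4) → 0 H
  atom 16: C, bond orders sum to 4 (valence 4) → 0 H
  atom 17: O, bond orders sum to 2 (valence 2) → 0 H
  atom 18: O, bond orders sum to 2 (valence 2) → 0 H
  atom 19: C, bond orders sum to 1 (valence 4) → 3 H
  atom 20: C, bond orders sum to 4 (valence 4) → 0 H
  atom 21: C, bond orders sum to 4 (valence 4) → 0 H
  atom 22: O, bond orders sum to 2 (valence 2) → 0 H
  atom 23: O, bond orders sum to 1 (valence 2) → 1 H
Totals → C:17, H:11, N:1, O:5.
In Hill order: C17H11NO5.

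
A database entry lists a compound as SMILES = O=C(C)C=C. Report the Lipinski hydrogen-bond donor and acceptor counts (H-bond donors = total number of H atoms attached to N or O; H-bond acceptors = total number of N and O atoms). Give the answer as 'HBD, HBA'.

0, 1

Donors: find every N or O and count the H atoms it carries.
  atom 1 (O): bond orders sum to 2 → 0 H
Lipinski HBD = 0.
Acceptors: N atoms = 0, O atoms = 1 → HBA = 1.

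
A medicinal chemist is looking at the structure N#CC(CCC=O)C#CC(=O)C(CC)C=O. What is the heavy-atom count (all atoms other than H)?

Every atom symbol written in the SMILES (organic subset) is one heavy atom; implicit H are not written.
Heavy atoms by element → C:12, N:1, O:3.
Total: 16.

16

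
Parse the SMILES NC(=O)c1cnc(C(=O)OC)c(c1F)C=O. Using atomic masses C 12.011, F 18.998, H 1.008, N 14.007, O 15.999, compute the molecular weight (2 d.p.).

226.16 g/mol

First, the molecular formula is C9H7FN2O4 (counting implicit H from valence).
  C: 9 × 12.011 = 108.099
  F: 1 × 18.998 = 18.998
  H: 7 × 1.008 = 7.056
  N: 2 × 14.007 = 28.014
  O: 4 × 15.999 = 63.996
Sum: 9×12.011 + 1×18.998 + 7×1.008 + 2×14.007 + 4×15.999 = 226.163 → 226.16 g/mol.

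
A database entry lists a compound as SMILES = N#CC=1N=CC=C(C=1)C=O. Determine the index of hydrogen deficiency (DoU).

7

Degree of unsaturation = (number of rings) + (number of π bonds).
Ring closures in the SMILES: 1.
π bonds: 4 double bonds (each 1 DoU), 1 triple bond (each 2 DoU) → 6 DoU from unsaturation.
Total DoU = 1 + 6 = 7.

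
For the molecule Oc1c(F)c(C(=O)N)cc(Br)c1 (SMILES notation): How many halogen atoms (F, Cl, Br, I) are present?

2

Halogen atoms appear at heavy-atom positions 4, 11 (1×Br, 1×F).
Other groups present: 1 amide, 1 hydroxyl.
Halogen count: 2.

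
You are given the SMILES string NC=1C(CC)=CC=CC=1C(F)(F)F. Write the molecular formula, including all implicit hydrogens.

Walk through each heavy atom and fill implicit hydrogens from standard valence (C 4, N 3, O 2, S 2, halogen 1):
  atom 1: N, bond orders sum to 1 (valence 3) → 2 H
  atom 2: C, bond orders sum to 4 (valence 4) → 0 H
  atom 3: C, bond orders sum to 4 (valence 4) → 0 H
  atom 4: C, bond orders sum to 2 (valence 4) → 2 H
  atom 5: C, bond orders sum to 1 (valence 4) → 3 H
  atom 6: C, bond orders sum to 3 (valence 4) → 1 H
  atom 7: C, bond orders sum to 3 (valence 4) → 1 H
  atom 8: C, bond orders sum to 3 (valence 4) → 1 H
  atom 9: C, bond orders sum to 4 (valence 4) → 0 H
  atom 10: C, bond orders sum to 4 (valence 4) → 0 H
  atom 11: F (halogen, monovalent) → 0 H
  atom 12: F (halogen, monovalent) → 0 H
  atom 13: F (halogen, monovalent) → 0 H
Totals → C:9, H:10, F:3, N:1.
In Hill order: C9H10F3N.

C9H10F3N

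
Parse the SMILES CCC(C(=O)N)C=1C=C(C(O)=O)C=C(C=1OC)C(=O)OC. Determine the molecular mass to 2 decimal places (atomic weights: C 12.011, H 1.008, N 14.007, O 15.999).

295.29 g/mol

First, the molecular formula is C14H17NO6 (counting implicit H from valence).
  C: 14 × 12.011 = 168.154
  H: 17 × 1.008 = 17.136
  N: 1 × 14.007 = 14.007
  O: 6 × 15.999 = 95.994
Sum: 14×12.011 + 17×1.008 + 1×14.007 + 6×15.999 = 295.291 → 295.29 g/mol.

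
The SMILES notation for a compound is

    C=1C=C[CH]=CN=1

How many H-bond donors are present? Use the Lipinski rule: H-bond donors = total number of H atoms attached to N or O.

0

Donors: find every N or O and count the H atoms it carries.
  atom 6 (N): bond orders sum to 3 → 0 H
Lipinski HBD = 0.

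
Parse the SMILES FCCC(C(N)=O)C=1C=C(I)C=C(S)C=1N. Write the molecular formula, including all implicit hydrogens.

C10H12FIN2OS

Walk through each heavy atom and fill implicit hydrogens from standard valence (C 4, N 3, O 2, S 2, halogen 1):
  atom 1: F (halogen, monovalent) → 0 H
  atom 2: C, bond orders sum to 2 (valence 4) → 2 H
  atom 3: C, bond orders sum to 2 (valence 4) → 2 H
  atom 4: C, bond orders sum to 3 (valence 4) → 1 H
  atom 5: C, bond orders sum to 4 (valence 4) → 0 H
  atom 6: N, bond orders sum to 1 (valence 3) → 2 H
  atom 7: O, bond orders sum to 2 (valence 2) → 0 H
  atom 8: C, bond orders sum to 4 (valence 4) → 0 H
  atom 9: C, bond orders sum to 3 (valence 4) → 1 H
  atom 10: C, bond orders sum to 4 (valence 4) → 0 H
  atom 11: I (halogen, monovalent) → 0 H
  atom 12: C, bond orders sum to 3 (valence 4) → 1 H
  atom 13: C, bond orders sum to 4 (valence 4) → 0 H
  atom 14: S, bond orders sum to 1 (valence 2) → 1 H
  atom 15: C, bond orders sum to 4 (valence 4) → 0 H
  atom 16: N, bond orders sum to 1 (valence 3) → 2 H
Totals → C:10, H:12, F:1, I:1, N:2, O:1, S:1.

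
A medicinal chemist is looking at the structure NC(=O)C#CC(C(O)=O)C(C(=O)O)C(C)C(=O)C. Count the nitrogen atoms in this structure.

1

Scan the SMILES for N atoms (remember two-letter symbols like Cl and Br are single atoms).
Nitrogen count: 1.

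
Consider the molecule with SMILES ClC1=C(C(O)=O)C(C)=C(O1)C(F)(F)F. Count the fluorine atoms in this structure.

3

Scan the SMILES for F atoms (remember two-letter symbols like Cl and Br are single atoms).
Fluorine count: 3.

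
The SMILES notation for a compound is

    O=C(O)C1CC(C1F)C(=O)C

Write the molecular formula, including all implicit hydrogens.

C7H9FO3

Walk through each heavy atom and fill implicit hydrogens from standard valence (C 4, N 3, O 2, S 2, halogen 1):
  atom 1: O, bond orders sum to 2 (valence 2) → 0 H
  atom 2: C, bond orders sum to 4 (valence 4) → 0 H
  atom 3: O, bond orders sum to 1 (valence 2) → 1 H
  atom 4: C, bond orders sum to 3 (valence 4) → 1 H
  atom 5: C, bond orders sum to 2 (valence 4) → 2 H
  atom 6: C, bond orders sum to 3 (valence 4) → 1 H
  atom 7: C, bond orders sum to 3 (valence 4) → 1 H
  atom 8: F (halogen, monovalent) → 0 H
  atom 9: C, bond orders sum to 4 (valence 4) → 0 H
  atom 10: O, bond orders sum to 2 (valence 2) → 0 H
  atom 11: C, bond orders sum to 1 (valence 4) → 3 H
Totals → C:7, H:9, F:1, O:3.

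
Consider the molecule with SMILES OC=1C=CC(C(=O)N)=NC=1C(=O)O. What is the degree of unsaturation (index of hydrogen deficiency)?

6

Molecular formula: C7H6N2O4.
DoU = (2C + 2 + N − H − X) / 2, where X is the halogen count and O/S are ignored.
    = (2·7 + 2 + 2 − 6 − 0) / 2 = 12 / 2 = 6.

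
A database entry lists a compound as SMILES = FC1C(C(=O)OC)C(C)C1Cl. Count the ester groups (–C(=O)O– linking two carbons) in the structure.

1

The ester motif appears at heavy-atom position 4 in the SMILES.
Ester count: 1.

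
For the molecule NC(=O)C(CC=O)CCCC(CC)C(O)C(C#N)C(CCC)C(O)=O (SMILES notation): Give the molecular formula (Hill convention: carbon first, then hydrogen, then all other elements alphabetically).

C18H30N2O5

Walk through each heavy atom and fill implicit hydrogens from standard valence (C 4, N 3, O 2, S 2, halogen 1):
  atom 1: N, bond orders sum to 1 (valence 3) → 2 H
  atom 2: C, bond orders sum to 4 (valence 4) → 0 H
  atom 3: O, bond orders sum to 2 (valence 2) → 0 H
  atom 4: C, bond orders sum to 3 (valence 4) → 1 H
  atom 5: C, bond orders sum to 2 (valence 4) → 2 H
  atom 6: C, bond orders sum to 3 (valence 4) → 1 H
  atom 7: O, bond orders sum to 2 (valence 2) → 0 H
  atom 8: C, bond orders sum to 2 (valence 4) → 2 H
  atom 9: C, bond orders sum to 2 (valence 4) → 2 H
  atom 10: C, bond orders sum to 2 (valence 4) → 2 H
  atom 11: C, bond orders sum to 3 (valence 4) → 1 H
  atom 12: C, bond orders sum to 2 (valence 4) → 2 H
  atom 13: C, bond orders sum to 1 (valence 4) → 3 H
  atom 14: C, bond orders sum to 3 (valence 4) → 1 H
  atom 15: O, bond orders sum to 1 (valence 2) → 1 H
  atom 16: C, bond orders sum to 3 (valence 4) → 1 H
  atom 17: C, bond orders sum to 4 (valence 4) → 0 H
  atom 18: N, bond orders sum to 3 (valence 3) → 0 H
  atom 19: C, bond orders sum to 3 (valence 4) → 1 H
  atom 20: C, bond orders sum to 2 (valence 4) → 2 H
  atom 21: C, bond orders sum to 2 (valence 4) → 2 H
  atom 22: C, bond orders sum to 1 (valence 4) → 3 H
  atom 23: C, bond orders sum to 4 (valence 4) → 0 H
  atom 24: O, bond orders sum to 1 (valence 2) → 1 H
  atom 25: O, bond orders sum to 2 (valence 2) → 0 H
Totals → C:18, H:30, N:2, O:5.
In Hill order: C18H30N2O5.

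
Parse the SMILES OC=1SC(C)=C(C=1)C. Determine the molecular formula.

Walk through each heavy atom and fill implicit hydrogens from standard valence (C 4, N 3, O 2, S 2, halogen 1):
  atom 1: O, bond orders sum to 1 (valence 2) → 1 H
  atom 2: C, bond orders sum to 4 (valence 4) → 0 H
  atom 3: S, bond orders sum to 2 (valence 2) → 0 H
  atom 4: C, bond orders sum to 4 (valence 4) → 0 H
  atom 5: C, bond orders sum to 1 (valence 4) → 3 H
  atom 6: C, bond orders sum to 4 (valence 4) → 0 H
  atom 7: C, bond orders sum to 3 (valence 4) → 1 H
  atom 8: C, bond orders sum to 1 (valence 4) → 3 H
Totals → C:6, H:8, O:1, S:1.

C6H8OS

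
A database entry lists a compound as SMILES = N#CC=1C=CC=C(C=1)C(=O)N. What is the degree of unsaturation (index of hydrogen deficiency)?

Molecular formula: C8H6N2O.
DoU = (2C + 2 + N − H − X) / 2, where X is the halogen count and O/S are ignored.
    = (2·8 + 2 + 2 − 6 − 0) / 2 = 14 / 2 = 7.

7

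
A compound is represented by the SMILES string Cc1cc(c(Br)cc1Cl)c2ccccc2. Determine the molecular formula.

C13H10BrCl

Walk through each heavy atom and fill implicit hydrogens from standard valence (C 4, N 3, O 2, S 2, halogen 1); for lowercase aromatic atoms, an aromatic c carries 1 H when it has two neighbours and 0 H with three, and aromatic n carries 0 H:
  atom 1: C, bond orders sum to 1 (valence 4) → 3 H
  atom 2: aromatic c, 3 neighbours → 0 H
  atom 3: aromatic c, 2 neighbours → 1 H
  atom 4: aromatic c, 3 neighbours → 0 H
  atom 5: aromatic c, 3 neighbours → 0 H
  atom 6: Br (halogen, monovalent) → 0 H
  atom 7: aromatic c, 2 neighbours → 1 H
  atom 8: aromatic c, 3 neighbours → 0 H
  atom 9: Cl (halogen, monovalent) → 0 H
  atom 10: aromatic c, 3 neighbours → 0 H
  atom 11: aromatic c, 2 neighbours → 1 H
  atom 12: aromatic c, 2 neighbours → 1 H
  atom 13: aromatic c, 2 neighbours → 1 H
  atom 14: aromatic c, 2 neighbours → 1 H
  atom 15: aromatic c, 2 neighbours → 1 H
Totals → C:13, H:10, Br:1, Cl:1.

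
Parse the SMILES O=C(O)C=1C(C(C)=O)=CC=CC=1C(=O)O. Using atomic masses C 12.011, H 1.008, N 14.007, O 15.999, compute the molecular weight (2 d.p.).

208.17 g/mol

First, the molecular formula is C10H8O5 (counting implicit H from valence).
  C: 10 × 12.011 = 120.110
  H: 8 × 1.008 = 8.064
  O: 5 × 15.999 = 79.995
Sum: 10×12.011 + 8×1.008 + 5×15.999 = 208.169 → 208.17 g/mol.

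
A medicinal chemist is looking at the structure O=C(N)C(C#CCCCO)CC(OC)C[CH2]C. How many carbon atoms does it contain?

13

Count every carbon token in the SMILES (each C, including those in ring-closure positions and inside branches).
Carbon count: 13.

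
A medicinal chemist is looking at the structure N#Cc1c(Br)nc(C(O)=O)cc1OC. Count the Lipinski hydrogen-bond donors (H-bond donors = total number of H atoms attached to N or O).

Donors: find every N or O and count the H atoms it carries.
  atom 1 (N): bond orders sum to 3 → 0 H
  atom 6 (N): bond orders sum to 3 → 0 H
  atom 9 (O): bond orders sum to 1 → 1 H
  atom 10 (O): bond orders sum to 2 → 0 H
  atom 13 (O): bond orders sum to 2 → 0 H
Lipinski HBD = 1.

1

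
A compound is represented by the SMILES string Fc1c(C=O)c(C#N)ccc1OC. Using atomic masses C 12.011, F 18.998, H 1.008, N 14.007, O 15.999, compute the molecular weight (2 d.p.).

First, the molecular formula is C9H6FNO2 (counting implicit H from valence).
  C: 9 × 12.011 = 108.099
  F: 1 × 18.998 = 18.998
  H: 6 × 1.008 = 6.048
  N: 1 × 14.007 = 14.007
  O: 2 × 15.999 = 31.998
Sum: 9×12.011 + 1×18.998 + 6×1.008 + 1×14.007 + 2×15.999 = 179.150 → 179.15 g/mol.

179.15 g/mol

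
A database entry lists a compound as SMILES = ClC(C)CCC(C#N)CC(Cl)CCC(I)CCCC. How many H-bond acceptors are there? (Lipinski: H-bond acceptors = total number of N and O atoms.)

1

N atoms: 1; O atoms: 0.
Lipinski HBA = 1 + 0 = 1.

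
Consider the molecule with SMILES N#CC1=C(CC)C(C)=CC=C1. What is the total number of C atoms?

Count every carbon token in the SMILES (each C, including those in ring-closure positions and inside branches).
Carbon count: 10.

10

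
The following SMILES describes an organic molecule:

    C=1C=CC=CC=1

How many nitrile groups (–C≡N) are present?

Scan the SMILES for the nitrile motif — none present.

0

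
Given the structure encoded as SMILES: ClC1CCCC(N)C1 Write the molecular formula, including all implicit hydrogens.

Walk through each heavy atom and fill implicit hydrogens from standard valence (C 4, N 3, O 2, S 2, halogen 1):
  atom 1: Cl (halogen, monovalent) → 0 H
  atom 2: C, bond orders sum to 3 (valence 4) → 1 H
  atom 3: C, bond orders sum to 2 (valence 4) → 2 H
  atom 4: C, bond orders sum to 2 (valence 4) → 2 H
  atom 5: C, bond orders sum to 2 (valence 4) → 2 H
  atom 6: C, bond orders sum to 3 (valence 4) → 1 H
  atom 7: N, bond orders sum to 1 (valence 3) → 2 H
  atom 8: C, bond orders sum to 2 (valence 4) → 2 H
Totals → C:6, H:12, Cl:1, N:1.
In Hill order: C6H12ClN.

C6H12ClN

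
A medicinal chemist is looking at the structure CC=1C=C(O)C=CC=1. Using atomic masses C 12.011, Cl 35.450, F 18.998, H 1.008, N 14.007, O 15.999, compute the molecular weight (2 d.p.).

First, the molecular formula is C7H8O (counting implicit H from valence).
  C: 7 × 12.011 = 84.077
  H: 8 × 1.008 = 8.064
  O: 1 × 15.999 = 15.999
Sum: 7×12.011 + 8×1.008 + 1×15.999 = 108.140 → 108.14 g/mol.

108.14 g/mol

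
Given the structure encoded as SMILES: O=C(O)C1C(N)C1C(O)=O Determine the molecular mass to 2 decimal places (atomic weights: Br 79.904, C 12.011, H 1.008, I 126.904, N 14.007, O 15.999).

145.11 g/mol

First, the molecular formula is C5H7NO4 (counting implicit H from valence).
  C: 5 × 12.011 = 60.055
  H: 7 × 1.008 = 7.056
  N: 1 × 14.007 = 14.007
  O: 4 × 15.999 = 63.996
Sum: 5×12.011 + 7×1.008 + 1×14.007 + 4×15.999 = 145.114 → 145.11 g/mol.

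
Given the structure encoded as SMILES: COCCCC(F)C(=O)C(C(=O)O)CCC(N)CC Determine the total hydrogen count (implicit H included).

Walk through each heavy atom and fill implicit hydrogens from standard valence (C 4, N 3, O 2, S 2, halogen 1):
  atom 1: C, bond orders sum to 1 (valence 4) → 3 H
  atom 2: O, bond orders sum to 2 (valence 2) → 0 H
  atom 3: C, bond orders sum to 2 (valence 4) → 2 H
  atom 4: C, bond orders sum to 2 (valence 4) → 2 H
  atom 5: C, bond orders sum to 2 (valence 4) → 2 H
  atom 6: C, bond orders sum to 3 (valence 4) → 1 H
  atom 7: F (halogen, monovalent) → 0 H
  atom 8: C, bond orders sum to 4 (valence 4) → 0 H
  atom 9: O, bond orders sum to 2 (valence 2) → 0 H
  atom 10: C, bond orders sum to 3 (valence 4) → 1 H
  atom 11: C, bond orders sum to 4 (valence 4) → 0 H
  atom 12: O, bond orders sum to 2 (valence 2) → 0 H
  atom 13: O, bond orders sum to 1 (valence 2) → 1 H
  atom 14: C, bond orders sum to 2 (valence 4) → 2 H
  atom 15: C, bond orders sum to 2 (valence 4) → 2 H
  atom 16: C, bond orders sum to 3 (valence 4) → 1 H
  atom 17: N, bond orders sum to 1 (valence 3) → 2 H
  atom 18: C, bond orders sum to 2 (valence 4) → 2 H
  atom 19: C, bond orders sum to 1 (valence 4) → 3 H
Total hydrogens: 24.

24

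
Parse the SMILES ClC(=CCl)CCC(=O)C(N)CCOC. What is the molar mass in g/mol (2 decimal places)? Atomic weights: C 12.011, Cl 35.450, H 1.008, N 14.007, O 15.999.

First, the molecular formula is C9H15Cl2NO2 (counting implicit H from valence).
  C: 9 × 12.011 = 108.099
  Cl: 2 × 35.450 = 70.900
  H: 15 × 1.008 = 15.120
  N: 1 × 14.007 = 14.007
  O: 2 × 15.999 = 31.998
Sum: 9×12.011 + 2×35.450 + 15×1.008 + 1×14.007 + 2×15.999 = 240.124 → 240.12 g/mol.

240.12 g/mol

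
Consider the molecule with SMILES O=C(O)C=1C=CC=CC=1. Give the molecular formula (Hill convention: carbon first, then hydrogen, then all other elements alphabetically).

Walk through each heavy atom and fill implicit hydrogens from standard valence (C 4, N 3, O 2, S 2, halogen 1):
  atom 1: O, bond orders sum to 2 (valence 2) → 0 H
  atom 2: C, bond orders sum to 4 (valence 4) → 0 H
  atom 3: O, bond orders sum to 1 (valence 2) → 1 H
  atom 4: C, bond orders sum to 4 (valence 4) → 0 H
  atom 5: C, bond orders sum to 3 (valence 4) → 1 H
  atom 6: C, bond orders sum to 3 (valence 4) → 1 H
  atom 7: C, bond orders sum to 3 (valence 4) → 1 H
  atom 8: C, bond orders sum to 3 (valence 4) → 1 H
  atom 9: C, bond orders sum to 3 (valence 4) → 1 H
Totals → C:7, H:6, O:2.

C7H6O2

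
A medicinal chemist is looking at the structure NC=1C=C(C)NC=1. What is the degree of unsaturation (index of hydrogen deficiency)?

3

Degree of unsaturation = (number of rings) + (number of π bonds).
Ring closures in the SMILES: 1.
π bonds: 2 double bonds (each 1 DoU) → 2 DoU from unsaturation.
Total DoU = 1 + 2 = 3.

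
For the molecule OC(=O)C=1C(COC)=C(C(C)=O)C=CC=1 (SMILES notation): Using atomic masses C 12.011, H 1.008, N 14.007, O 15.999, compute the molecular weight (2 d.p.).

First, the molecular formula is C11H12O4 (counting implicit H from valence).
  C: 11 × 12.011 = 132.121
  H: 12 × 1.008 = 12.096
  O: 4 × 15.999 = 63.996
Sum: 11×12.011 + 12×1.008 + 4×15.999 = 208.213 → 208.21 g/mol.

208.21 g/mol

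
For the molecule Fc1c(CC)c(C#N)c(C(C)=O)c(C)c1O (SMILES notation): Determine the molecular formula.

C12H12FNO2

Walk through each heavy atom and fill implicit hydrogens from standard valence (C 4, N 3, O 2, S 2, halogen 1); for lowercase aromatic atoms, an aromatic c carries 1 H when it has two neighbours and 0 H with three, and aromatic n carries 0 H:
  atom 1: F (halogen, monovalent) → 0 H
  atom 2: aromatic c, 3 neighbours → 0 H
  atom 3: aromatic c, 3 neighbours → 0 H
  atom 4: C, bond orders sum to 2 (valence 4) → 2 H
  atom 5: C, bond orders sum to 1 (valence 4) → 3 H
  atom 6: aromatic c, 3 neighbours → 0 H
  atom 7: C, bond orders sum to 4 (valence 4) → 0 H
  atom 8: N, bond orders sum to 3 (valence 3) → 0 H
  atom 9: aromatic c, 3 neighbours → 0 H
  atom 10: C, bond orders sum to 4 (valence 4) → 0 H
  atom 11: C, bond orders sum to 1 (valence 4) → 3 H
  atom 12: O, bond orders sum to 2 (valence 2) → 0 H
  atom 13: aromatic c, 3 neighbours → 0 H
  atom 14: C, bond orders sum to 1 (valence 4) → 3 H
  atom 15: aromatic c, 3 neighbours → 0 H
  atom 16: O, bond orders sum to 1 (valence 2) → 1 H
Totals → C:12, H:12, F:1, N:1, O:2.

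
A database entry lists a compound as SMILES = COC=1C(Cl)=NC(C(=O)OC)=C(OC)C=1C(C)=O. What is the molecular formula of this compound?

C11H12ClNO5

Walk through each heavy atom and fill implicit hydrogens from standard valence (C 4, N 3, O 2, S 2, halogen 1):
  atom 1: C, bond orders sum to 1 (valence 4) → 3 H
  atom 2: O, bond orders sum to 2 (valence 2) → 0 H
  atom 3: C, bond orders sum to 4 (valence 4) → 0 H
  atom 4: C, bond orders sum to 4 (valence 4) → 0 H
  atom 5: Cl (halogen, monovalent) → 0 H
  atom 6: N, bond orders sum to 3 (valence 3) → 0 H
  atom 7: C, bond orders sum to 4 (valence 4) → 0 H
  atom 8: C, bond orders sum to 4 (valence 4) → 0 H
  atom 9: O, bond orders sum to 2 (valence 2) → 0 H
  atom 10: O, bond orders sum to 2 (valence 2) → 0 H
  atom 11: C, bond orders sum to 1 (valence 4) → 3 H
  atom 12: C, bond orders sum to 4 (valence 4) → 0 H
  atom 13: O, bond orders sum to 2 (valence 2) → 0 H
  atom 14: C, bond orders sum to 1 (valence 4) → 3 H
  atom 15: C, bond orders sum to 4 (valence 4) → 0 H
  atom 16: C, bond orders sum to 4 (valence 4) → 0 H
  atom 17: C, bond orders sum to 1 (valence 4) → 3 H
  atom 18: O, bond orders sum to 2 (valence 2) → 0 H
Totals → C:11, H:12, Cl:1, N:1, O:5.
In Hill order: C11H12ClNO5.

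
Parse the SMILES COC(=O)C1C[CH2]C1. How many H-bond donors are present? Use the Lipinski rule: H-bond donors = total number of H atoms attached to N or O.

Donors: find every N or O and count the H atoms it carries.
  atom 2 (O): bond orders sum to 2 → 0 H
  atom 4 (O): bond orders sum to 2 → 0 H
Lipinski HBD = 0.

0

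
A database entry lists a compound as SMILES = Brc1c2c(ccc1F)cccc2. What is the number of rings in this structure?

In SMILES, each pair of matching ring-closure digits denotes one ring-closing bond; the number of such bonds equals the number of independent rings.
Ring-closure bonds here: 2.

2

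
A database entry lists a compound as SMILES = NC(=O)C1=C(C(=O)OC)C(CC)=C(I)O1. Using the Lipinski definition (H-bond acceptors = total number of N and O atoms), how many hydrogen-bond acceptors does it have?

5

N atoms: 1; O atoms: 4.
Lipinski HBA = 1 + 4 = 5.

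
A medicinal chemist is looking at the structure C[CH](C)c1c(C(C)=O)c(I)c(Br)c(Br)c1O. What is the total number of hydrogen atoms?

11

Walk through each heavy atom and fill implicit hydrogens from standard valence (C 4, N 3, O 2, S 2, halogen 1); for lowercase aromatic atoms, an aromatic c carries 1 H when it has two neighbours and 0 H with three, and aromatic n carries 0 H:
  atom 1: C, bond orders sum to 1 (valence 4) → 3 H
  atom 2: C with explicit H count 1
  atom 3: C, bond orders sum to 1 (valence 4) → 3 H
  atom 4: aromatic c, 3 neighbours → 0 H
  atom 5: aromatic c, 3 neighbours → 0 H
  atom 6: C, bond orders sum to 4 (valence 4) → 0 H
  atom 7: C, bond orders sum to 1 (valence 4) → 3 H
  atom 8: O, bond orders sum to 2 (valence 2) → 0 H
  atom 9: aromatic c, 3 neighbours → 0 H
  atom 10: I (halogen, monovalent) → 0 H
  atom 11: aromatic c, 3 neighbours → 0 H
  atom 12: Br (halogen, monovalent) → 0 H
  atom 13: aromatic c, 3 neighbours → 0 H
  atom 14: Br (halogen, monovalent) → 0 H
  atom 15: aromatic c, 3 neighbours → 0 H
  atom 16: O, bond orders sum to 1 (valence 2) → 1 H
Total hydrogens: 11.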